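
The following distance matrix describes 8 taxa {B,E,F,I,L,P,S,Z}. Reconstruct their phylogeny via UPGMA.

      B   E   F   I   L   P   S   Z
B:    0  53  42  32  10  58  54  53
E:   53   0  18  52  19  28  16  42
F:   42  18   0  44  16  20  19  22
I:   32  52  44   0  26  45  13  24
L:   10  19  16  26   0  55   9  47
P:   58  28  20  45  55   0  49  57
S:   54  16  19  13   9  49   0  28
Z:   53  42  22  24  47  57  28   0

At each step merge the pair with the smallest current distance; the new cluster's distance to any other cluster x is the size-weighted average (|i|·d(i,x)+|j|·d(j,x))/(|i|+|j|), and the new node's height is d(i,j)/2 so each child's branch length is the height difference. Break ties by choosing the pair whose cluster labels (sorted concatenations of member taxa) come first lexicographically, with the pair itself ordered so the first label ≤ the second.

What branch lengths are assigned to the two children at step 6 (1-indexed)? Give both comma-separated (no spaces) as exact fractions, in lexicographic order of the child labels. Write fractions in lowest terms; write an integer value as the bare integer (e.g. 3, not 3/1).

61/3,77/24

iteration 1: select L,S (d=9); attach at lengths (9/2, 9/2); label the merged cluster LS
  updated: d(B,LS)=32, d(E,LS)=35/2, d(F,LS)=35/2, d(I,LS)=39/2, d(LS,P)=52, d(LS,Z)=75/2
iteration 2: select E,LS (d=35/2); attach at lengths (35/4, 17/4); label the merged cluster ELS
  updated: d(B,ELS)=39, d(ELS,F)=53/3, d(ELS,I)=91/3, d(ELS,P)=44, d(ELS,Z)=39
iteration 3: select ELS,F (d=53/3); attach at lengths (1/12, 53/6); label the merged cluster EFLS
  updated: d(B,EFLS)=159/4, d(EFLS,I)=135/4, d(EFLS,P)=38, d(EFLS,Z)=139/4
iteration 4: select I,Z (d=24); attach at lengths (12, 12); label the merged cluster IZ
  updated: d(B,IZ)=85/2, d(EFLS,IZ)=137/4, d(IZ,P)=51
iteration 5: select EFLS,IZ (d=137/4); attach at lengths (199/24, 41/8); label the merged cluster EFILSZ
  updated: d(B,EFILSZ)=122/3, d(EFILSZ,P)=127/3
iteration 6: select B,EFILSZ (d=122/3); attach at lengths (61/3, 77/24); label the merged cluster BEFILSZ
  updated: d(BEFILSZ,P)=312/7
iteration 7: select BEFILSZ,P (d=312/7); attach at lengths (41/21, 156/7); label the merged cluster BEFILPSZ
final tree: ((B:61/3,(((E:35/4,(L:9/2,S:9/2):17/4):1/12,F:53/6):199/24,(I:12,Z:12):41/8):77/24):41/21,P:156/7)
total length: 19507/168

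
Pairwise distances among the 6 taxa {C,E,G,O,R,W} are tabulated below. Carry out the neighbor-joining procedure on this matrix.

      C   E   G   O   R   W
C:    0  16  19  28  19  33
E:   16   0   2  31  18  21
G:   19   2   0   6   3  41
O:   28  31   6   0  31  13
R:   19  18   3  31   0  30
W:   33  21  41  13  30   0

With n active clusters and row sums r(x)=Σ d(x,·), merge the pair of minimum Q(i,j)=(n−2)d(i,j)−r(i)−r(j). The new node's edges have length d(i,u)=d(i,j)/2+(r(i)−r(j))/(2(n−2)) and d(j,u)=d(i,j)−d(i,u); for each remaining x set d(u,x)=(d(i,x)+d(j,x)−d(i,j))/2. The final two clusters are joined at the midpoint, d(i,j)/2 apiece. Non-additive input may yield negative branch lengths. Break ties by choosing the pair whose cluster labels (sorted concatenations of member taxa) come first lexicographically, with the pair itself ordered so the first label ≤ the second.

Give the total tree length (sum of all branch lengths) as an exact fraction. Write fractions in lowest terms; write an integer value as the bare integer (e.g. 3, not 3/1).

201/4

iteration 1: select O,W (d=13, Q=-195); attach at lengths (23/8, 81/8); label the merged cluster OW
  updated: d(C,OW)=24, d(E,OW)=39/2, d(G,OW)=17, d(OW,R)=24
iteration 2: select G,R (d=3, Q=-96); attach at lengths (-7/3, 16/3); label the merged cluster GR
  updated: d(C,GR)=35/2, d(E,GR)=17/2, d(GR,OW)=19
iteration 3: select C,OW (d=24, Q=-72); attach at lengths (43/4, 53/4); label the merged cluster COW
  updated: d(COW,E)=23/4, d(COW,GR)=25/4
iteration 4: select COW,E (d=23/4, Q=-41/2); attach at lengths (7/4, 4); label the merged cluster CEOW
  updated: d(CEOW,GR)=9/2
iteration 5: select CEOW,GR (d=9/2); attach at lengths (9/4, 9/4); label the merged cluster CEGORW
final tree: (((C:43/4,(O:23/8,W:81/8):53/4):7/4,E:4):9/4,(G:-7/3,R:16/3):9/4)
total length: 201/4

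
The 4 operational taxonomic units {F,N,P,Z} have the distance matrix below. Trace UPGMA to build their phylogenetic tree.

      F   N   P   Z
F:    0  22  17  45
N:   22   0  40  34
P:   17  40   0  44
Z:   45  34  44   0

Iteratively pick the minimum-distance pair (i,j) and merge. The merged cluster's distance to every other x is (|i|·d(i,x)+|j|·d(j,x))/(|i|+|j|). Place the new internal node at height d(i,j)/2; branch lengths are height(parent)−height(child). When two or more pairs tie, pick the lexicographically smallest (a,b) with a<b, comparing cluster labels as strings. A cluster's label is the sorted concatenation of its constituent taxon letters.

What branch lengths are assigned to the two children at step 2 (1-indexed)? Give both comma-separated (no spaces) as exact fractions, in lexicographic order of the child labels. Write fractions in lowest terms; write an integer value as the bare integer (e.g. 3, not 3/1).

iteration 1: select F,P (d=17); attach at lengths (17/2, 17/2); label the merged cluster FP
  updated: d(FP,N)=31, d(FP,Z)=89/2
iteration 2: select FP,N (d=31); attach at lengths (7, 31/2); label the merged cluster FNP
  updated: d(FNP,Z)=41
iteration 3: select FNP,Z (d=41); attach at lengths (5, 41/2); label the merged cluster FNPZ
final tree: (((F:17/2,P:17/2):7,N:31/2):5,Z:41/2)
total length: 65

7,31/2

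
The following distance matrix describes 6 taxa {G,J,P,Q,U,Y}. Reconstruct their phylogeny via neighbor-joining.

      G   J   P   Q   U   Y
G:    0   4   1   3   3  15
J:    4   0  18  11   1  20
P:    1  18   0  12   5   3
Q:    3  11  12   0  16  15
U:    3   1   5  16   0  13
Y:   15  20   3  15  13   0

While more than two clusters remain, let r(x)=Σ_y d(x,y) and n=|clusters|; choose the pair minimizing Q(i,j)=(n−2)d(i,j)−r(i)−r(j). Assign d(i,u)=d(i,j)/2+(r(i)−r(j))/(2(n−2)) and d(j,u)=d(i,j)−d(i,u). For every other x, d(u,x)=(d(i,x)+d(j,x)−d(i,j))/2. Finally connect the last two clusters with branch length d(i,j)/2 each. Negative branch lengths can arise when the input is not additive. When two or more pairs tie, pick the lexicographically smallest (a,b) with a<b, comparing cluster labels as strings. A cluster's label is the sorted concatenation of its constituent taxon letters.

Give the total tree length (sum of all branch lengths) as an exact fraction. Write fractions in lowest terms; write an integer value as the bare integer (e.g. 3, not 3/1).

iteration 1: select P,Y (d=3, Q=-93); attach at lengths (-15/8, 39/8); label the merged cluster PY
  updated: d(G,PY)=13/2, d(J,PY)=35/2, d(PY,Q)=12, d(PY,U)=15/2
iteration 2: select J,U (d=1, Q=-58); attach at lengths (3/2, -1/2); label the merged cluster JU
  updated: d(G,JU)=3, d(JU,PY)=12, d(JU,Q)=13
iteration 3: select G,JU (d=3, Q=-69/2); attach at lengths (-19/8, 43/8); label the merged cluster GJU
  updated: d(GJU,PY)=31/4, d(GJU,Q)=13/2
iteration 4: select GJU,PY (d=31/4, Q=-105/4); attach at lengths (9/8, 53/8); label the merged cluster GJPUY
  updated: d(GJPUY,Q)=43/8
iteration 5: select GJPUY,Q (d=43/8); attach at lengths (43/16, 43/16); label the merged cluster GJPQUY
final tree: (((G:-19/8,(J:3/2,U:-1/2):43/8):9/8,(P:-15/8,Y:39/8):53/8):43/16,Q:43/16)
total length: 161/8

161/8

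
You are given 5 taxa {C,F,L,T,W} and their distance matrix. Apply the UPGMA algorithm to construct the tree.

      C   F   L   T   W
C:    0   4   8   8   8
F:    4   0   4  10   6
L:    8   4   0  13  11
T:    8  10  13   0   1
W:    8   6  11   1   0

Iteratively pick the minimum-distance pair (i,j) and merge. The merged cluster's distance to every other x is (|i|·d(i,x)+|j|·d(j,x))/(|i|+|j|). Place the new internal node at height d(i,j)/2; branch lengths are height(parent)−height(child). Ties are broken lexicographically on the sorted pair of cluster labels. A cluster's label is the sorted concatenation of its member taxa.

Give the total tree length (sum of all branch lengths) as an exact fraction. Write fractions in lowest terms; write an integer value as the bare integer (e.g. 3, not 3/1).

iteration 1: select T,W (d=1); attach at lengths (1/2, 1/2); label the merged cluster TW
  updated: d(C,TW)=8, d(F,TW)=8, d(L,TW)=12
iteration 2: select C,F (d=4); attach at lengths (2, 2); label the merged cluster CF
  updated: d(CF,L)=6, d(CF,TW)=8
iteration 3: select CF,L (d=6); attach at lengths (1, 3); label the merged cluster CFL
  updated: d(CFL,TW)=28/3
iteration 4: select CFL,TW (d=28/3); attach at lengths (5/3, 25/6); label the merged cluster CFLTW
final tree: (((C:2,F:2):1,L:3):5/3,(T:1/2,W:1/2):25/6)
total length: 89/6

89/6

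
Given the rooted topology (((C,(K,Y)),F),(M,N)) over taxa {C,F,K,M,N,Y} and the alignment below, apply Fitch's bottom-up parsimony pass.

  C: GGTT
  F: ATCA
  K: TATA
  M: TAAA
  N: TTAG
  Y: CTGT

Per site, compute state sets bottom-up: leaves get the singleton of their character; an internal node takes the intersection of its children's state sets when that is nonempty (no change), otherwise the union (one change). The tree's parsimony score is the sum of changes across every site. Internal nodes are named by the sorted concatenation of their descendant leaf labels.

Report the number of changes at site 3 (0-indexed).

3

KY@0: {T} ∪ {C} = {C,T} (union, +1)
CKY@0: {G} ∪ {C,T} = {C,G,T} (union, +1)
CFKY@0: {C,G,T} ∪ {A} = {A,C,G,T} (union, +1)
MN@0: {T} ∩ {T} = {T} (intersection, +0)
CFKMNY@0: {A,C,G,T} ∩ {T} = {T} (intersection, +0)
KY@1: {A} ∪ {T} = {A,T} (union, +1)
CKY@1: {G} ∪ {A,T} = {A,G,T} (union, +1)
CFKY@1: {A,G,T} ∩ {T} = {T} (intersection, +0)
MN@1: {A} ∪ {T} = {A,T} (union, +1)
CFKMNY@1: {T} ∩ {A,T} = {T} (intersection, +0)
KY@2: {T} ∪ {G} = {G,T} (union, +1)
CKY@2: {T} ∩ {G,T} = {T} (intersection, +0)
CFKY@2: {T} ∪ {C} = {C,T} (union, +1)
MN@2: {A} ∩ {A} = {A} (intersection, +0)
CFKMNY@2: {C,T} ∪ {A} = {A,C,T} (union, +1)
KY@3: {A} ∪ {T} = {A,T} (union, +1)
CKY@3: {T} ∩ {A,T} = {T} (intersection, +0)
CFKY@3: {T} ∪ {A} = {A,T} (union, +1)
MN@3: {A} ∪ {G} = {A,G} (union, +1)
CFKMNY@3: {A,T} ∩ {A,G} = {A} (intersection, +0)
per-site changes: [3, 3, 3, 3]; total = 12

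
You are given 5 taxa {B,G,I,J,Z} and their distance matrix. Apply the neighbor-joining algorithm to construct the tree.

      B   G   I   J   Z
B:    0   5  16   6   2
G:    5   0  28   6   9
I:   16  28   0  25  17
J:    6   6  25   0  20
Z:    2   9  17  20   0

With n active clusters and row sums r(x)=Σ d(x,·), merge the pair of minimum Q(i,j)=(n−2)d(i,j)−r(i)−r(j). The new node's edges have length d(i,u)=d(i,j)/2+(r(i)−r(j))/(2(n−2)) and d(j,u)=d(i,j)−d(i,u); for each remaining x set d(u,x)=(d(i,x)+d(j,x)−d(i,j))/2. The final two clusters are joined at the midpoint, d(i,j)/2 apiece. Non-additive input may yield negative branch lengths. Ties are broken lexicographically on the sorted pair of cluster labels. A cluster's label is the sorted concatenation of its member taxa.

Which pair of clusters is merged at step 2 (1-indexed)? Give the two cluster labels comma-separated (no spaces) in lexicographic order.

iteration 1: select G,J (d=6, Q=-87); attach at lengths (3/2, 9/2); label the merged cluster GJ
  updated: d(B,GJ)=5/2, d(GJ,I)=47/2, d(GJ,Z)=23/2
iteration 2: select B,GJ (d=5/2, Q=-53); attach at lengths (-3, 11/2); label the merged cluster BGJ
  updated: d(BGJ,I)=37/2, d(BGJ,Z)=11/2
iteration 3: select BGJ,I (d=37/2, Q=-41); attach at lengths (7/2, 15); label the merged cluster BGIJ
  updated: d(BGIJ,Z)=2
iteration 4: select BGIJ,Z (d=2); attach at lengths (1, 1); label the merged cluster BGIJZ
final tree: (((B:-3,(G:3/2,J:9/2):11/2):7/2,I:15):1,Z:1)
total length: 29

B,GJ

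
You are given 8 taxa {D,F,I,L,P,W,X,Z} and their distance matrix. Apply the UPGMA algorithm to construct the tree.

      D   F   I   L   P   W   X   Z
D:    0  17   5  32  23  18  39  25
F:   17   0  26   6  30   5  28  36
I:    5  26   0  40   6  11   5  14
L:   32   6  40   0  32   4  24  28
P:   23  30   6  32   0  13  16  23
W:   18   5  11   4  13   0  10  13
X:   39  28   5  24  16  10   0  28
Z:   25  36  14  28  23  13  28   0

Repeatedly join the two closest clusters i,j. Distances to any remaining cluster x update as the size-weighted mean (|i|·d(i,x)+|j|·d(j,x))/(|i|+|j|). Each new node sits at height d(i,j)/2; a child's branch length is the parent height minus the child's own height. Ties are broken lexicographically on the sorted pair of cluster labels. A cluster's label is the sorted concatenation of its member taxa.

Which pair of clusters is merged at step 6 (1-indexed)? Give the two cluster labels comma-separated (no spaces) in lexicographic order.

DIPX,Z

step 1: merge (L,W) at d=4; branch lengths L→2, W→2; new cluster LW
  updated: d(D,LW)=25, d(F,LW)=11/2, d(I,LW)=51/2, d(LW,P)=45/2, d(LW,X)=17, d(LW,Z)=41/2
step 2: merge (D,I) at d=5; branch lengths D→5/2, I→5/2; new cluster DI
  updated: d(DI,F)=43/2, d(DI,LW)=101/4, d(DI,P)=29/2, d(DI,X)=22, d(DI,Z)=39/2
step 3: merge (F,LW) at d=11/2; branch lengths F→11/4, LW→3/4; new cluster FLW
  updated: d(DI,FLW)=24, d(FLW,P)=25, d(FLW,X)=62/3, d(FLW,Z)=77/3
step 4: merge (DI,P) at d=29/2; branch lengths DI→19/4, P→29/4; new cluster DIP
  updated: d(DIP,FLW)=73/3, d(DIP,X)=20, d(DIP,Z)=62/3
step 5: merge (DIP,X) at d=20; branch lengths DIP→11/4, X→10; new cluster DIPX
  updated: d(DIPX,FLW)=281/12, d(DIPX,Z)=45/2
step 6: merge (DIPX,Z) at d=45/2; branch lengths DIPX→5/4, Z→45/4; new cluster DIPXZ
  updated: d(DIPXZ,FLW)=358/15
step 7: merge (DIPXZ,FLW) at d=358/15; branch lengths DIPXZ→41/60, FLW→551/60; new cluster DFILPWXZ
final tree: (((((D:5/2,I:5/2):19/4,P:29/4):11/4,X:10):5/4,Z:45/4):41/60,(F:11/4,(L:2,W:2):3/4):551/60)
total length: 3577/60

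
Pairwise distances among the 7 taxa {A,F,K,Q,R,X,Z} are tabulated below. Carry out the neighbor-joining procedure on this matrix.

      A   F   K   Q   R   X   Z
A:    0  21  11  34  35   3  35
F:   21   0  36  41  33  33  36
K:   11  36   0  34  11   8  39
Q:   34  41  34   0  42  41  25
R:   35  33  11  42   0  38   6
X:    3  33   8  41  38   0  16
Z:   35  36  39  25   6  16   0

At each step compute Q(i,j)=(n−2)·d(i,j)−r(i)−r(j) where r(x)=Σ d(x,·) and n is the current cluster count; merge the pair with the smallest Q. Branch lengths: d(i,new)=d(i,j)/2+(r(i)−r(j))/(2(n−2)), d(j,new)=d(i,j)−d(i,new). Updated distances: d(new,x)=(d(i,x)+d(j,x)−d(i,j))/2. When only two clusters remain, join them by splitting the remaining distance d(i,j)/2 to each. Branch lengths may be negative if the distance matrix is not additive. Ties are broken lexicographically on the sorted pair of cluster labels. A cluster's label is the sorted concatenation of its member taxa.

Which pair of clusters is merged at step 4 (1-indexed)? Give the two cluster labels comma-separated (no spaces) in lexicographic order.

1. join R+Z (d=6, Q=-292) ⇒ RZ; edges |R|=19/5, |Z|=11/5
  updated: d(A,RZ)=32, d(F,RZ)=63/2, d(K,RZ)=22, d(Q,RZ)=61/2, d(RZ,X)=24
2. join Q+RZ (d=61/2, Q=-397/2) ⇒ QRZ; edges |Q|=325/16, |RZ|=163/16
  updated: d(A,QRZ)=71/4, d(F,QRZ)=21, d(K,QRZ)=51/4, d(QRZ,X)=69/4
3. join F+QRZ (d=21, Q=-467/4) ⇒ FQRZ; edges |F|=421/24, |QRZ|=83/24
  updated: d(A,FQRZ)=71/8, d(FQRZ,K)=111/8, d(FQRZ,X)=117/8
4. join A+FQRZ (d=71/8, Q=-85/2) ⇒ AFQRZ; edges |A|=13/16, |FQRZ|=129/16
  updated: d(AFQRZ,K)=8, d(AFQRZ,X)=35/8
5. join AFQRZ+K (d=8, Q=-163/8) ⇒ AFKQRZ; edges |AFQRZ|=35/16, |K|=93/16
  updated: d(AFKQRZ,X)=35/16
6. join AFKQRZ+X (d=35/16) ⇒ AFKQRXZ; edges |AFKQRZ|=35/32, |X|=35/32
final tree: (((A:13/16,(F:421/24,(Q:325/16,(R:19/5,Z:11/5):163/16):83/24):129/16):35/16,K:93/16):35/32,X:35/32)
total length: 1225/16

A,FQRZ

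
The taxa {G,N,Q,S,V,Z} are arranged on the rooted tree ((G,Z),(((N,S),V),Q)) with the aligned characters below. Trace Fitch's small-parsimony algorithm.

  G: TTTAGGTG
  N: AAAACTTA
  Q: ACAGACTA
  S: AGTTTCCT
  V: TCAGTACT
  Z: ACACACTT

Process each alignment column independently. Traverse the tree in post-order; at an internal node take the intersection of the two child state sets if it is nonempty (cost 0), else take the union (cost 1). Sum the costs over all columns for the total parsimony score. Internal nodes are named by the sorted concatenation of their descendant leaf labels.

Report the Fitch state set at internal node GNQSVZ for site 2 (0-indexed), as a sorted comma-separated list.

A

[col 0] GZ: children G:{T}, Z:{A} ∪→ {A,T}; cost 1
[col 0] NS: children N:{A}, S:{A} ∩→ {A}; cost 0
[col 0] NSV: children NS:{A}, V:{T} ∪→ {A,T}; cost 1
[col 0] NQSV: children NSV:{A,T}, Q:{A} ∩→ {A}; cost 0
[col 0] GNQSVZ: children GZ:{A,T}, NQSV:{A} ∩→ {A}; cost 0
[col 1] GZ: children G:{T}, Z:{C} ∪→ {C,T}; cost 1
[col 1] NS: children N:{A}, S:{G} ∪→ {A,G}; cost 1
[col 1] NSV: children NS:{A,G}, V:{C} ∪→ {A,C,G}; cost 1
[col 1] NQSV: children NSV:{A,C,G}, Q:{C} ∩→ {C}; cost 0
[col 1] GNQSVZ: children GZ:{C,T}, NQSV:{C} ∩→ {C}; cost 0
[col 2] GZ: children G:{T}, Z:{A} ∪→ {A,T}; cost 1
[col 2] NS: children N:{A}, S:{T} ∪→ {A,T}; cost 1
[col 2] NSV: children NS:{A,T}, V:{A} ∩→ {A}; cost 0
[col 2] NQSV: children NSV:{A}, Q:{A} ∩→ {A}; cost 0
[col 2] GNQSVZ: children GZ:{A,T}, NQSV:{A} ∩→ {A}; cost 0
[col 3] GZ: children G:{A}, Z:{C} ∪→ {A,C}; cost 1
[col 3] NS: children N:{A}, S:{T} ∪→ {A,T}; cost 1
[col 3] NSV: children NS:{A,T}, V:{G} ∪→ {A,G,T}; cost 1
[col 3] NQSV: children NSV:{A,G,T}, Q:{G} ∩→ {G}; cost 0
[col 3] GNQSVZ: children GZ:{A,C}, NQSV:{G} ∪→ {A,C,G}; cost 1
[col 4] GZ: children G:{G}, Z:{A} ∪→ {A,G}; cost 1
[col 4] NS: children N:{C}, S:{T} ∪→ {C,T}; cost 1
[col 4] NSV: children NS:{C,T}, V:{T} ∩→ {T}; cost 0
[col 4] NQSV: children NSV:{T}, Q:{A} ∪→ {A,T}; cost 1
[col 4] GNQSVZ: children GZ:{A,G}, NQSV:{A,T} ∩→ {A}; cost 0
[col 5] GZ: children G:{G}, Z:{C} ∪→ {C,G}; cost 1
[col 5] NS: children N:{T}, S:{C} ∪→ {C,T}; cost 1
[col 5] NSV: children NS:{C,T}, V:{A} ∪→ {A,C,T}; cost 1
[col 5] NQSV: children NSV:{A,C,T}, Q:{C} ∩→ {C}; cost 0
[col 5] GNQSVZ: children GZ:{C,G}, NQSV:{C} ∩→ {C}; cost 0
[col 6] GZ: children G:{T}, Z:{T} ∩→ {T}; cost 0
[col 6] NS: children N:{T}, S:{C} ∪→ {C,T}; cost 1
[col 6] NSV: children NS:{C,T}, V:{C} ∩→ {C}; cost 0
[col 6] NQSV: children NSV:{C}, Q:{T} ∪→ {C,T}; cost 1
[col 6] GNQSVZ: children GZ:{T}, NQSV:{C,T} ∩→ {T}; cost 0
[col 7] GZ: children G:{G}, Z:{T} ∪→ {G,T}; cost 1
[col 7] NS: children N:{A}, S:{T} ∪→ {A,T}; cost 1
[col 7] NSV: children NS:{A,T}, V:{T} ∩→ {T}; cost 0
[col 7] NQSV: children NSV:{T}, Q:{A} ∪→ {A,T}; cost 1
[col 7] GNQSVZ: children GZ:{G,T}, NQSV:{A,T} ∩→ {T}; cost 0
per-site changes: [2, 3, 2, 4, 3, 3, 2, 3]; total = 22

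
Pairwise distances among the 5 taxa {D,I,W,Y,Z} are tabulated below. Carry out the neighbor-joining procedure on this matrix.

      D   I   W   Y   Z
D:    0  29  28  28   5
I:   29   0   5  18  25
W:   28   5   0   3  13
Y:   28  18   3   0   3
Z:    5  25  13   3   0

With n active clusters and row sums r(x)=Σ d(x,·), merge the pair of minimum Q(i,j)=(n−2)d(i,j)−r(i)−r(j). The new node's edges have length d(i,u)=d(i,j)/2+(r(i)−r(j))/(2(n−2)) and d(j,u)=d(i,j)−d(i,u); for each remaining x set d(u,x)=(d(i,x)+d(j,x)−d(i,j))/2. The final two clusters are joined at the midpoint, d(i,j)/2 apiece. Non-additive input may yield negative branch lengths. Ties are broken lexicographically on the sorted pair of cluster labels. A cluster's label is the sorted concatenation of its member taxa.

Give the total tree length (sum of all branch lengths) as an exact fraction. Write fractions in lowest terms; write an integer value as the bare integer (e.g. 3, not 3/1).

239/8

step 1: merge (D,Z) at d=5, Q=-121; branch lengths D→59/6, Z→-29/6; new cluster DZ
  updated: d(DZ,I)=49/2, d(DZ,W)=18, d(DZ,Y)=13
step 2: merge (DZ,Y) at d=13, Q=-127/2; branch lengths DZ→95/8, Y→9/8; new cluster DYZ
  updated: d(DYZ,I)=59/4, d(DYZ,W)=4
step 3: merge (DYZ,I) at d=59/4, Q=-95/4; branch lengths DYZ→55/8, I→63/8; new cluster DIYZ
  updated: d(DIYZ,W)=-23/8
step 4: merge (DIYZ,W) at d=-23/8; branch lengths DIYZ→-23/16, W→-23/16; new cluster DIWYZ
final tree: ((((D:59/6,Z:-29/6):95/8,Y:9/8):55/8,I:63/8):-23/16,W:-23/16)
total length: 239/8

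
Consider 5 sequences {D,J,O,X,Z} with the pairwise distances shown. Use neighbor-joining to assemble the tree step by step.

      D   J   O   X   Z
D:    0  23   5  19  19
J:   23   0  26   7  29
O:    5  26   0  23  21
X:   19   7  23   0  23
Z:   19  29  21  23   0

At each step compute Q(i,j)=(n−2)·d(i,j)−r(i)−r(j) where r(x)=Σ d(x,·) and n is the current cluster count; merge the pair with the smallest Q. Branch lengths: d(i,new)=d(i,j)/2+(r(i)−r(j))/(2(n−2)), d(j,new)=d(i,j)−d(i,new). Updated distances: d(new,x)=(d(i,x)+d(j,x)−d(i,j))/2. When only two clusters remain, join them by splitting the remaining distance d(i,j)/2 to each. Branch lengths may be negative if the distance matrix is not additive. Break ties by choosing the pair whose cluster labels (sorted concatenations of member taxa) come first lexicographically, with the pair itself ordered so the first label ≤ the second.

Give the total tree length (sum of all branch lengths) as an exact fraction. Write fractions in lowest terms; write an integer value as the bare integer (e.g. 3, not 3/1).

323/8

step 1: merge (J,X) at d=7, Q=-136; branch lengths J→17/3, X→4/3; new cluster JX
  updated: d(D,JX)=35/2, d(JX,O)=21, d(JX,Z)=45/2
step 2: merge (D,O) at d=5, Q=-157/2; branch lengths D→9/8, O→31/8; new cluster DO
  updated: d(DO,JX)=67/4, d(DO,Z)=35/2
step 3: merge (DO,JX) at d=67/4, Q=-227/4; branch lengths DO→47/8, JX→87/8; new cluster DJOX
  updated: d(DJOX,Z)=93/8
step 4: merge (DJOX,Z) at d=93/8; branch lengths DJOX→93/16, Z→93/16; new cluster DJOXZ
final tree: (((D:9/8,O:31/8):47/8,(J:17/3,X:4/3):87/8):93/16,Z:93/16)
total length: 323/8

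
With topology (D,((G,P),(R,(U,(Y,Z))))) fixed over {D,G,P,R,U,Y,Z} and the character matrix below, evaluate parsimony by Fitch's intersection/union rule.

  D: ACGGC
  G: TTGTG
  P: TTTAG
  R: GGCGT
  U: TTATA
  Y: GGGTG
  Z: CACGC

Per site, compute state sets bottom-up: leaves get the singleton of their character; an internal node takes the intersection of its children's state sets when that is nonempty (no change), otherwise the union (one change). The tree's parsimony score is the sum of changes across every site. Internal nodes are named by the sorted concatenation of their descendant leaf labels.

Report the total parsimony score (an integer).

GP@0: {T} ∩ {T} = {T} (intersection, +0)
YZ@0: {G} ∪ {C} = {C,G} (union, +1)
UYZ@0: {T} ∪ {C,G} = {C,G,T} (union, +1)
RUYZ@0: {G} ∩ {C,G,T} = {G} (intersection, +0)
GPRUYZ@0: {T} ∪ {G} = {G,T} (union, +1)
DGPRUYZ@0: {A} ∪ {G,T} = {A,G,T} (union, +1)
GP@1: {T} ∩ {T} = {T} (intersection, +0)
YZ@1: {G} ∪ {A} = {A,G} (union, +1)
UYZ@1: {T} ∪ {A,G} = {A,G,T} (union, +1)
RUYZ@1: {G} ∩ {A,G,T} = {G} (intersection, +0)
GPRUYZ@1: {T} ∪ {G} = {G,T} (union, +1)
DGPRUYZ@1: {C} ∪ {G,T} = {C,G,T} (union, +1)
GP@2: {G} ∪ {T} = {G,T} (union, +1)
YZ@2: {G} ∪ {C} = {C,G} (union, +1)
UYZ@2: {A} ∪ {C,G} = {A,C,G} (union, +1)
RUYZ@2: {C} ∩ {A,C,G} = {C} (intersection, +0)
GPRUYZ@2: {G,T} ∪ {C} = {C,G,T} (union, +1)
DGPRUYZ@2: {G} ∩ {C,G,T} = {G} (intersection, +0)
GP@3: {T} ∪ {A} = {A,T} (union, +1)
YZ@3: {T} ∪ {G} = {G,T} (union, +1)
UYZ@3: {T} ∩ {G,T} = {T} (intersection, +0)
RUYZ@3: {G} ∪ {T} = {G,T} (union, +1)
GPRUYZ@3: {A,T} ∩ {G,T} = {T} (intersection, +0)
DGPRUYZ@3: {G} ∪ {T} = {G,T} (union, +1)
GP@4: {G} ∩ {G} = {G} (intersection, +0)
YZ@4: {G} ∪ {C} = {C,G} (union, +1)
UYZ@4: {A} ∪ {C,G} = {A,C,G} (union, +1)
RUYZ@4: {T} ∪ {A,C,G} = {A,C,G,T} (union, +1)
GPRUYZ@4: {G} ∩ {A,C,G,T} = {G} (intersection, +0)
DGPRUYZ@4: {C} ∪ {G} = {C,G} (union, +1)
per-site changes: [4, 4, 4, 4, 4]; total = 20

20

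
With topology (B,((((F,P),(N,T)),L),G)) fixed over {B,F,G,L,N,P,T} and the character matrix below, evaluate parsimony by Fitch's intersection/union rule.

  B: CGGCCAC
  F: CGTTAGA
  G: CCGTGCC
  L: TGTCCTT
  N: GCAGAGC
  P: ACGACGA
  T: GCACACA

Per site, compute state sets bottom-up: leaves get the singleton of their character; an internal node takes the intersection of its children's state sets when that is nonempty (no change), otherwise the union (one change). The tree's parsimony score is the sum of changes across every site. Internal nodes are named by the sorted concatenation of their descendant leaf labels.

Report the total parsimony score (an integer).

[col 0] FP: children F:{C}, P:{A} ∪→ {A,C}; cost 1
[col 0] NT: children N:{G}, T:{G} ∩→ {G}; cost 0
[col 0] FNPT: children FP:{A,C}, NT:{G} ∪→ {A,C,G}; cost 1
[col 0] FLNPT: children FNPT:{A,C,G}, L:{T} ∪→ {A,C,G,T}; cost 1
[col 0] FGLNPT: children FLNPT:{A,C,G,T}, G:{C} ∩→ {C}; cost 0
[col 0] BFGLNPT: children B:{C}, FGLNPT:{C} ∩→ {C}; cost 0
[col 1] FP: children F:{G}, P:{C} ∪→ {C,G}; cost 1
[col 1] NT: children N:{C}, T:{C} ∩→ {C}; cost 0
[col 1] FNPT: children FP:{C,G}, NT:{C} ∩→ {C}; cost 0
[col 1] FLNPT: children FNPT:{C}, L:{G} ∪→ {C,G}; cost 1
[col 1] FGLNPT: children FLNPT:{C,G}, G:{C} ∩→ {C}; cost 0
[col 1] BFGLNPT: children B:{G}, FGLNPT:{C} ∪→ {C,G}; cost 1
[col 2] FP: children F:{T}, P:{G} ∪→ {G,T}; cost 1
[col 2] NT: children N:{A}, T:{A} ∩→ {A}; cost 0
[col 2] FNPT: children FP:{G,T}, NT:{A} ∪→ {A,G,T}; cost 1
[col 2] FLNPT: children FNPT:{A,G,T}, L:{T} ∩→ {T}; cost 0
[col 2] FGLNPT: children FLNPT:{T}, G:{G} ∪→ {G,T}; cost 1
[col 2] BFGLNPT: children B:{G}, FGLNPT:{G,T} ∩→ {G}; cost 0
[col 3] FP: children F:{T}, P:{A} ∪→ {A,T}; cost 1
[col 3] NT: children N:{G}, T:{C} ∪→ {C,G}; cost 1
[col 3] FNPT: children FP:{A,T}, NT:{C,G} ∪→ {A,C,G,T}; cost 1
[col 3] FLNPT: children FNPT:{A,C,G,T}, L:{C} ∩→ {C}; cost 0
[col 3] FGLNPT: children FLNPT:{C}, G:{T} ∪→ {C,T}; cost 1
[col 3] BFGLNPT: children B:{C}, FGLNPT:{C,T} ∩→ {C}; cost 0
[col 4] FP: children F:{A}, P:{C} ∪→ {A,C}; cost 1
[col 4] NT: children N:{A}, T:{A} ∩→ {A}; cost 0
[col 4] FNPT: children FP:{A,C}, NT:{A} ∩→ {A}; cost 0
[col 4] FLNPT: children FNPT:{A}, L:{C} ∪→ {A,C}; cost 1
[col 4] FGLNPT: children FLNPT:{A,C}, G:{G} ∪→ {A,C,G}; cost 1
[col 4] BFGLNPT: children B:{C}, FGLNPT:{A,C,G} ∩→ {C}; cost 0
[col 5] FP: children F:{G}, P:{G} ∩→ {G}; cost 0
[col 5] NT: children N:{G}, T:{C} ∪→ {C,G}; cost 1
[col 5] FNPT: children FP:{G}, NT:{C,G} ∩→ {G}; cost 0
[col 5] FLNPT: children FNPT:{G}, L:{T} ∪→ {G,T}; cost 1
[col 5] FGLNPT: children FLNPT:{G,T}, G:{C} ∪→ {C,G,T}; cost 1
[col 5] BFGLNPT: children B:{A}, FGLNPT:{C,G,T} ∪→ {A,C,G,T}; cost 1
[col 6] FP: children F:{A}, P:{A} ∩→ {A}; cost 0
[col 6] NT: children N:{C}, T:{A} ∪→ {A,C}; cost 1
[col 6] FNPT: children FP:{A}, NT:{A,C} ∩→ {A}; cost 0
[col 6] FLNPT: children FNPT:{A}, L:{T} ∪→ {A,T}; cost 1
[col 6] FGLNPT: children FLNPT:{A,T}, G:{C} ∪→ {A,C,T}; cost 1
[col 6] BFGLNPT: children B:{C}, FGLNPT:{A,C,T} ∩→ {C}; cost 0
per-site changes: [3, 3, 3, 4, 3, 4, 3]; total = 23

23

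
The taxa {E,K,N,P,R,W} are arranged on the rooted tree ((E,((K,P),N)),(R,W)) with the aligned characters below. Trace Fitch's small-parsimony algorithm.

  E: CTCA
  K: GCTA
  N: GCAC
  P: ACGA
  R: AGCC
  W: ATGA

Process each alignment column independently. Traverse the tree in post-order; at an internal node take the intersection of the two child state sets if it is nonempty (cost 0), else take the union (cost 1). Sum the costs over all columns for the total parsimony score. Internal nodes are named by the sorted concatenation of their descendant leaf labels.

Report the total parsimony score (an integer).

[col 0] KP: children K:{G}, P:{A} ∪→ {A,G}; cost 1
[col 0] KNP: children KP:{A,G}, N:{G} ∩→ {G}; cost 0
[col 0] EKNP: children E:{C}, KNP:{G} ∪→ {C,G}; cost 1
[col 0] RW: children R:{A}, W:{A} ∩→ {A}; cost 0
[col 0] EKNPRW: children EKNP:{C,G}, RW:{A} ∪→ {A,C,G}; cost 1
[col 1] KP: children K:{C}, P:{C} ∩→ {C}; cost 0
[col 1] KNP: children KP:{C}, N:{C} ∩→ {C}; cost 0
[col 1] EKNP: children E:{T}, KNP:{C} ∪→ {C,T}; cost 1
[col 1] RW: children R:{G}, W:{T} ∪→ {G,T}; cost 1
[col 1] EKNPRW: children EKNP:{C,T}, RW:{G,T} ∩→ {T}; cost 0
[col 2] KP: children K:{T}, P:{G} ∪→ {G,T}; cost 1
[col 2] KNP: children KP:{G,T}, N:{A} ∪→ {A,G,T}; cost 1
[col 2] EKNP: children E:{C}, KNP:{A,G,T} ∪→ {A,C,G,T}; cost 1
[col 2] RW: children R:{C}, W:{G} ∪→ {C,G}; cost 1
[col 2] EKNPRW: children EKNP:{A,C,G,T}, RW:{C,G} ∩→ {C,G}; cost 0
[col 3] KP: children K:{A}, P:{A} ∩→ {A}; cost 0
[col 3] KNP: children KP:{A}, N:{C} ∪→ {A,C}; cost 1
[col 3] EKNP: children E:{A}, KNP:{A,C} ∩→ {A}; cost 0
[col 3] RW: children R:{C}, W:{A} ∪→ {A,C}; cost 1
[col 3] EKNPRW: children EKNP:{A}, RW:{A,C} ∩→ {A}; cost 0
per-site changes: [3, 2, 4, 2]; total = 11

11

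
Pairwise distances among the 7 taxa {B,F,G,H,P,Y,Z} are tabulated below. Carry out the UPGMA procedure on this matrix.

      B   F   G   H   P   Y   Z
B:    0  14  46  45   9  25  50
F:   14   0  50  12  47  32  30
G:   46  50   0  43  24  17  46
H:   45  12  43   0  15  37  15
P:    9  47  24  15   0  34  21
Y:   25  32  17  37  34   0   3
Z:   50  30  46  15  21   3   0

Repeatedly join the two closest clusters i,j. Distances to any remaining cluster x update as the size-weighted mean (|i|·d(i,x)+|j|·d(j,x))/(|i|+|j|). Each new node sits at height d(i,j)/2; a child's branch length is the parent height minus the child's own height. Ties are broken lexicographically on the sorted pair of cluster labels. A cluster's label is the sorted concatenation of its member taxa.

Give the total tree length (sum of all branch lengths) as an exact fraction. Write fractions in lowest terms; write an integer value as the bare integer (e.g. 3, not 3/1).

step 1: merge (Y,Z) at d=3; branch lengths Y→3/2, Z→3/2; new cluster YZ
  updated: d(B,YZ)=75/2, d(F,YZ)=31, d(G,YZ)=63/2, d(H,YZ)=26, d(P,YZ)=55/2
step 2: merge (B,P) at d=9; branch lengths B→9/2, P→9/2; new cluster BP
  updated: d(BP,F)=61/2, d(BP,G)=35, d(BP,H)=30, d(BP,YZ)=65/2
step 3: merge (F,H) at d=12; branch lengths F→6, H→6; new cluster FH
  updated: d(BP,FH)=121/4, d(FH,G)=93/2, d(FH,YZ)=57/2
step 4: merge (FH,YZ) at d=57/2; branch lengths FH→33/4, YZ→51/4; new cluster FHYZ
  updated: d(BP,FHYZ)=251/8, d(FHYZ,G)=39
step 5: merge (BP,FHYZ) at d=251/8; branch lengths BP→179/16, FHYZ→23/16; new cluster BFHPYZ
  updated: d(BFHPYZ,G)=113/3
step 6: merge (BFHPYZ,G) at d=113/3; branch lengths BFHPYZ→151/48, G→113/6; new cluster BFGHPYZ
final tree: (((B:9/2,P:9/2):179/16,((F:6,H:6):33/4,(Y:3/2,Z:3/2):51/4):23/16):151/48,G:113/6)
total length: 3821/48

3821/48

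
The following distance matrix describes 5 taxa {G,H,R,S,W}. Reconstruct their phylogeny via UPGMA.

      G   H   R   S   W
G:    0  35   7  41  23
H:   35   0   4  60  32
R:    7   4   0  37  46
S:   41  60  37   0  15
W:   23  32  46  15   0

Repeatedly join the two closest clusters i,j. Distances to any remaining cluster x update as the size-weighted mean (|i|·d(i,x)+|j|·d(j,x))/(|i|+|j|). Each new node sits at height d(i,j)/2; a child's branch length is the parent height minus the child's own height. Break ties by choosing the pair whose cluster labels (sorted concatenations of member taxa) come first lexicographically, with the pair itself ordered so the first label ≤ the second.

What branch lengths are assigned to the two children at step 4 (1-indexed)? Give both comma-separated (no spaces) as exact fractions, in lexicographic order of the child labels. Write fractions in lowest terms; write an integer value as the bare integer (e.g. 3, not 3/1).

113/12,149/12

iteration 1: select H,R (d=4); attach at lengths (2, 2); label the merged cluster HR
  updated: d(G,HR)=21, d(HR,S)=97/2, d(HR,W)=39
iteration 2: select S,W (d=15); attach at lengths (15/2, 15/2); label the merged cluster SW
  updated: d(G,SW)=32, d(HR,SW)=175/4
iteration 3: select G,HR (d=21); attach at lengths (21/2, 17/2); label the merged cluster GHR
  updated: d(GHR,SW)=239/6
iteration 4: select GHR,SW (d=239/6); attach at lengths (113/12, 149/12); label the merged cluster GHRSW
final tree: ((G:21/2,(H:2,R:2):17/2):113/12,(S:15/2,W:15/2):149/12)
total length: 359/6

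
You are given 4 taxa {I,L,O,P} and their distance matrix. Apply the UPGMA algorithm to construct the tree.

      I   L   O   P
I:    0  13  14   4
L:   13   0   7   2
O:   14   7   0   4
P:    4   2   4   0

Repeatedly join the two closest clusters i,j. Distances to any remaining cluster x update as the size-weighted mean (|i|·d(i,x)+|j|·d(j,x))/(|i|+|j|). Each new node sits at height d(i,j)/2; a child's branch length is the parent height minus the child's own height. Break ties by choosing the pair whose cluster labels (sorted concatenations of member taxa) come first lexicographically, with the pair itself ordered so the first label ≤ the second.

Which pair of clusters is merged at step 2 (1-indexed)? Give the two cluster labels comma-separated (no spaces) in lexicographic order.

LP,O

iteration 1: select L,P (d=2); attach at lengths (1, 1); label the merged cluster LP
  updated: d(I,LP)=17/2, d(LP,O)=11/2
iteration 2: select LP,O (d=11/2); attach at lengths (7/4, 11/4); label the merged cluster LOP
  updated: d(I,LOP)=31/3
iteration 3: select I,LOP (d=31/3); attach at lengths (31/6, 29/12); label the merged cluster ILOP
final tree: (I:31/6,((L:1,P:1):7/4,O:11/4):29/12)
total length: 169/12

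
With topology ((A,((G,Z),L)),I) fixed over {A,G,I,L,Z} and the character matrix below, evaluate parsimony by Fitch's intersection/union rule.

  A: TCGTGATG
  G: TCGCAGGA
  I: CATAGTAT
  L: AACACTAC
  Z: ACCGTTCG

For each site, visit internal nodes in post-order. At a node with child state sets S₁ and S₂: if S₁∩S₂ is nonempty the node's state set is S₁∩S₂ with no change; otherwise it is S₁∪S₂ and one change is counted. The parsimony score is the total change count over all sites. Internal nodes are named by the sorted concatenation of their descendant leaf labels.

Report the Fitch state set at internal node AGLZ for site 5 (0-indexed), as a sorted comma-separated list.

A,T

GZ@0: {T} ∪ {A} = {A,T} (union, +1)
GLZ@0: {A,T} ∩ {A} = {A} (intersection, +0)
AGLZ@0: {T} ∪ {A} = {A,T} (union, +1)
AGILZ@0: {A,T} ∪ {C} = {A,C,T} (union, +1)
GZ@1: {C} ∩ {C} = {C} (intersection, +0)
GLZ@1: {C} ∪ {A} = {A,C} (union, +1)
AGLZ@1: {C} ∩ {A,C} = {C} (intersection, +0)
AGILZ@1: {C} ∪ {A} = {A,C} (union, +1)
GZ@2: {G} ∪ {C} = {C,G} (union, +1)
GLZ@2: {C,G} ∩ {C} = {C} (intersection, +0)
AGLZ@2: {G} ∪ {C} = {C,G} (union, +1)
AGILZ@2: {C,G} ∪ {T} = {C,G,T} (union, +1)
GZ@3: {C} ∪ {G} = {C,G} (union, +1)
GLZ@3: {C,G} ∪ {A} = {A,C,G} (union, +1)
AGLZ@3: {T} ∪ {A,C,G} = {A,C,G,T} (union, +1)
AGILZ@3: {A,C,G,T} ∩ {A} = {A} (intersection, +0)
GZ@4: {A} ∪ {T} = {A,T} (union, +1)
GLZ@4: {A,T} ∪ {C} = {A,C,T} (union, +1)
AGLZ@4: {G} ∪ {A,C,T} = {A,C,G,T} (union, +1)
AGILZ@4: {A,C,G,T} ∩ {G} = {G} (intersection, +0)
GZ@5: {G} ∪ {T} = {G,T} (union, +1)
GLZ@5: {G,T} ∩ {T} = {T} (intersection, +0)
AGLZ@5: {A} ∪ {T} = {A,T} (union, +1)
AGILZ@5: {A,T} ∩ {T} = {T} (intersection, +0)
GZ@6: {G} ∪ {C} = {C,G} (union, +1)
GLZ@6: {C,G} ∪ {A} = {A,C,G} (union, +1)
AGLZ@6: {T} ∪ {A,C,G} = {A,C,G,T} (union, +1)
AGILZ@6: {A,C,G,T} ∩ {A} = {A} (intersection, +0)
GZ@7: {A} ∪ {G} = {A,G} (union, +1)
GLZ@7: {A,G} ∪ {C} = {A,C,G} (union, +1)
AGLZ@7: {G} ∩ {A,C,G} = {G} (intersection, +0)
AGILZ@7: {G} ∪ {T} = {G,T} (union, +1)
per-site changes: [3, 2, 3, 3, 3, 2, 3, 3]; total = 22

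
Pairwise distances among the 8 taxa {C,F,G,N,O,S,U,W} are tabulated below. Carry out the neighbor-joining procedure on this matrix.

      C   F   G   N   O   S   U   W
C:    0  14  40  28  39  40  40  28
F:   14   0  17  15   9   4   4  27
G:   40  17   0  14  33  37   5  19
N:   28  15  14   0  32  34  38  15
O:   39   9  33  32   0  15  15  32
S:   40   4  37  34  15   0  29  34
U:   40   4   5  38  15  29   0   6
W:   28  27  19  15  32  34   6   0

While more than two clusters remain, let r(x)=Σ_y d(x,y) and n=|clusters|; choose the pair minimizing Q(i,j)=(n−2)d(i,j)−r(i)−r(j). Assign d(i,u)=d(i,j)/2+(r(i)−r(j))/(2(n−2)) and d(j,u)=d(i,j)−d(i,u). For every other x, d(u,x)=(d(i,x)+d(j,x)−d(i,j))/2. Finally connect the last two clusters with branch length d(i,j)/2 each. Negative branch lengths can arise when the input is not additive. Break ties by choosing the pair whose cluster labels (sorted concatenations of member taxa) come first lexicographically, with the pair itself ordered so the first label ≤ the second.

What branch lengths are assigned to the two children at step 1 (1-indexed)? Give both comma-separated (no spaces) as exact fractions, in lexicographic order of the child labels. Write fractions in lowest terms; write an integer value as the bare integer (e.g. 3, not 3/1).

iteration 1: select O,S (d=15, Q=-278); attach at lengths (6, 9); label the merged cluster OS
  updated: d(C,OS)=32, d(F,OS)=-1, d(G,OS)=55/2, d(N,OS)=51/2, d(OS,U)=29/2, d(OS,W)=51/2
iteration 2: select F,OS (d=-1, Q=-205); attach at lengths (-53/10, 43/10); label the merged cluster FOS
  updated: d(C,FOS)=47/2, d(FOS,G)=91/4, d(FOS,N)=83/4, d(FOS,U)=39/4, d(FOS,W)=107/4
iteration 3: select G,U (d=5, Q=-359/2); attach at lengths (11/4, 9/4); label the merged cluster GU
  updated: d(C,GU)=75/2, d(FOS,GU)=55/4, d(GU,N)=47/2, d(GU,W)=10
iteration 4: select GU,W (d=10, Q=-269/2); attach at lengths (35/6, 25/6); label the merged cluster GUW
  updated: d(C,GUW)=111/4, d(FOS,GUW)=61/4, d(GUW,N)=57/4
iteration 5: select C,FOS (d=47/2, Q=-367/4); attach at lengths (267/16, 109/16); label the merged cluster CFOS
  updated: d(CFOS,GUW)=39/4, d(CFOS,N)=101/8
iteration 6: select CFOS,GUW (d=39/4, Q=-293/8); attach at lengths (65/16, 91/16); label the merged cluster CFGOSUW
  updated: d(CFGOSUW,N)=137/16
iteration 7: select CFGOSUW,N (d=137/16); attach at lengths (137/32, 137/32); label the merged cluster CFGNOSUW
final tree: (((C:267/16,(F:-53/10,(O:6,S:9):43/10):109/16):65/16,((G:11/4,U:9/4):35/6,W:25/6):91/16):137/32,N:137/32)
total length: 1133/16

6,9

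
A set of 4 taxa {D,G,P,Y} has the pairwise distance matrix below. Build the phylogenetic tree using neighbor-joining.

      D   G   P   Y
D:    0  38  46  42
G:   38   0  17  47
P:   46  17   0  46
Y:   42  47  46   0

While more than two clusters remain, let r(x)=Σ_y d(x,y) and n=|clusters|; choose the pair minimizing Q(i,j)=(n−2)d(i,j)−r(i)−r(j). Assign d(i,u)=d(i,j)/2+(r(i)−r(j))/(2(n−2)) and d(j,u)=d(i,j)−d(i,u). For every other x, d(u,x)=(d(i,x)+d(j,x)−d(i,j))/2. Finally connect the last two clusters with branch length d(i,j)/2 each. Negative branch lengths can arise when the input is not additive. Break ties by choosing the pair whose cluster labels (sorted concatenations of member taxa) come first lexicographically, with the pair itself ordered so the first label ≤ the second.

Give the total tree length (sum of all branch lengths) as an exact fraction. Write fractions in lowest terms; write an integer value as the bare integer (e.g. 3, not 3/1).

295/4

iteration 1: select D,Y (d=42, Q=-177); attach at lengths (75/4, 93/4); label the merged cluster DY
  updated: d(DY,G)=43/2, d(DY,P)=25
iteration 2: select DY,G (d=43/2, Q=-127/2); attach at lengths (59/4, 27/4); label the merged cluster DGY
  updated: d(DGY,P)=41/4
iteration 3: select DGY,P (d=41/4); attach at lengths (41/8, 41/8); label the merged cluster DGPY
final tree: (((D:75/4,Y:93/4):59/4,G:27/4):41/8,P:41/8)
total length: 295/4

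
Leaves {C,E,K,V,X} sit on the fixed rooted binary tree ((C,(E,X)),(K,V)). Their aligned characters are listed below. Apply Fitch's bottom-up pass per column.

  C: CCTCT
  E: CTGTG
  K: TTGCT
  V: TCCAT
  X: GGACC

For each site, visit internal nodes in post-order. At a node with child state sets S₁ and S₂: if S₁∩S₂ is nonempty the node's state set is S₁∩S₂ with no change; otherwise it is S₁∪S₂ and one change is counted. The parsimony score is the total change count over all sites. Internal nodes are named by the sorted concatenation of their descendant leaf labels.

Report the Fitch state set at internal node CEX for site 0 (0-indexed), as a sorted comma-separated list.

site 0, node EX: E={C} ∪ X={G} → {C,G} (+1)
site 0, node CEX: C={C} ∩ EX={C,G} → {C} (+0)
site 0, node KV: K={T} ∩ V={T} → {T} (+0)
site 0, node CEKVX: CEX={C} ∪ KV={T} → {C,T} (+1)
site 1, node EX: E={T} ∪ X={G} → {G,T} (+1)
site 1, node CEX: C={C} ∪ EX={G,T} → {C,G,T} (+1)
site 1, node KV: K={T} ∪ V={C} → {C,T} (+1)
site 1, node CEKVX: CEX={C,G,T} ∩ KV={C,T} → {C,T} (+0)
site 2, node EX: E={G} ∪ X={A} → {A,G} (+1)
site 2, node CEX: C={T} ∪ EX={A,G} → {A,G,T} (+1)
site 2, node KV: K={G} ∪ V={C} → {C,G} (+1)
site 2, node CEKVX: CEX={A,G,T} ∩ KV={C,G} → {G} (+0)
site 3, node EX: E={T} ∪ X={C} → {C,T} (+1)
site 3, node CEX: C={C} ∩ EX={C,T} → {C} (+0)
site 3, node KV: K={C} ∪ V={A} → {A,C} (+1)
site 3, node CEKVX: CEX={C} ∩ KV={A,C} → {C} (+0)
site 4, node EX: E={G} ∪ X={C} → {C,G} (+1)
site 4, node CEX: C={T} ∪ EX={C,G} → {C,G,T} (+1)
site 4, node KV: K={T} ∩ V={T} → {T} (+0)
site 4, node CEKVX: CEX={C,G,T} ∩ KV={T} → {T} (+0)
per-site changes: [2, 3, 3, 2, 2]; total = 12

C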